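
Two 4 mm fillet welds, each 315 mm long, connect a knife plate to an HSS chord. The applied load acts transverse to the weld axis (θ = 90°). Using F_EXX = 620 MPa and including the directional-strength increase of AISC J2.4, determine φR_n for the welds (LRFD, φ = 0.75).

t_e = 0.707 × 4 = 2.828 mm; A_we = 2.828 × 630 = 1782 mm².
Directional factor: 1.0 + 0.5 sin^1.5(90°) = 1.5.
F_nw = 0.6 × 620 × 1.5 = 558 MPa.
φR_n = 0.75 × 558 × 1782 × 10⁻³ = 745.6 kN.

φR_n ≈ 746 kN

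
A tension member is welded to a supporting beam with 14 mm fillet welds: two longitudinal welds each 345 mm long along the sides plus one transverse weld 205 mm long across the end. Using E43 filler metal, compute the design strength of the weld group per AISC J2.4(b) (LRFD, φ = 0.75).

φR_n ≈ 1710 kN

E43XX → F_EXX = 430 MPa.
t_e = 0.707 × 14 = 9.898 mm.
R_nwl = 0.6 × 430 × 9.898 × 690 × 10⁻³ = 1762 kN (longitudinal, 2 welds).
R_nwt = 0.6 × 430 × 9.898 × 205 × 10⁻³ = 523.5 kN (transverse, base value).
(i) R_nwl + R_nwt = 2286 kN; (ii) 0.85 R_nwl + 1.5 R_nwt = 2283 kN.
R_n = max = 2286 kN [governs: (i)]; φR_n = 1714 kN.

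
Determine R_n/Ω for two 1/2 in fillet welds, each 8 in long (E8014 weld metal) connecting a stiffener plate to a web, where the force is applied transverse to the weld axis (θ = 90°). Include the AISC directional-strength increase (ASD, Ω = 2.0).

R_n/Ω ≈ 204 kips

E80XX → F_EXX = 80 ksi.
t_e = 0.707 × 0.5 = 0.3535 in; A_we = 0.3535 × 16 = 5.656 in².
Directional factor: 1.0 + 0.5 sin^1.5(90°) = 1.5.
F_nw = 0.6 × 80 × 1.5 = 72 ksi.
R_n/Ω = (72 × 5.656) / 2.0 = 203.6 kips.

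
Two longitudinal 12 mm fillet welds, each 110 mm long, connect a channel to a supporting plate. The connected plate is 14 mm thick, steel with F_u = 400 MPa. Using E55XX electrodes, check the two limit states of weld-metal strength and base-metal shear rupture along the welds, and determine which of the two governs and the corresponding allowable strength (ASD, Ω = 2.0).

R_n/Ω ≈ 308 kN (weld metal governs)

E55XX → F_EXX = 550 MPa.
t_e = 0.707 × 12 = 8.484 mm; L = 220 mm.
Weld metal: R_n/Ω = (1/2.0) × 0.6 × 550 × 8.484 × 220 × 10⁻³ = 308 kN.
Base metal (shear rupture): R_n/Ω = (1/2.0) × 0.6 × 400 × 14 × 220 × 10⁻³ = 369.6 kN.
Governing: weld metal.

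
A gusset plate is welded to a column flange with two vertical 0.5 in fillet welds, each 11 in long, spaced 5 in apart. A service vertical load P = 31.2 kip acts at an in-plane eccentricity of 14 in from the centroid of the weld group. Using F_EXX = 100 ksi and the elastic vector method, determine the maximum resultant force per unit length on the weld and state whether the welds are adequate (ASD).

f_max ≈ 8.04 kip/in; adequate

Total weld length L_w = 22 in. Treat welds as unit-width lines.
Polar moment about centroid: J = 2[d³/12 + d(b/2)²] = 2[11³/12 + 11×2.5²] = 359.3 in³.
Direct shear f_v = P/L_w = 31.2 / 22 = 1.418 kip/in (vertical).
Torsion M = P·e = 31.2 × 14 = 436.8 kip·in.
Critical point at (x, y) = (2.5, 5.5) from centroid. f_tx = M·y/J = 6.686 kip/in; f_ty = M·x/J = 3.039 kip/in.
Resultant f_max = √[f_tx² + (f_v + f_ty)²] = √[6.686² + (1.418 + 3.039)²] = 8.035 kip/in.
Capacity per unit length: r_n/Ω = (1/2.0) × 0.6 × 100 × (0.707 × 0.5) = 10.6 kip/in.
8.035 ≤ 10.6 → adequate.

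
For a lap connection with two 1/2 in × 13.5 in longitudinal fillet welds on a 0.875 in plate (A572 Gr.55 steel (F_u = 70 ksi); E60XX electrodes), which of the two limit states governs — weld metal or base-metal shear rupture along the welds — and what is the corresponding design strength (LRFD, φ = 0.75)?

φR_n ≈ 258 kips (weld metal governs)

E60XX → F_EXX = 60 ksi.
t_e = 0.707 × 0.5 = 0.3535 in; L = 27 in.
Weld metal: φR_n = 0.75 × 0.6 × 60 × 0.3535 × 27 = 257.7 kips.
Base metal (shear rupture): φR_n = 0.75 × 0.6 × 70 × 0.875 × 27 = 744.2 kips.
Governing: weld metal.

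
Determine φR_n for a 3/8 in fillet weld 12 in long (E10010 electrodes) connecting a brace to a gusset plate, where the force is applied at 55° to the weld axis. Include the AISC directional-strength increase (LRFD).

φR_n ≈ 196 kips

E100XX → F_EXX = 100 ksi.
t_e = 0.707 × 0.375 = 0.2651 in; A_we = 0.2651 × 12 = 3.181 in².
Directional factor: 1.0 + 0.5 sin^1.5(55°) = 1.371.
F_nw = 0.6 × 100 × 1.371 = 82.24 ksi.
φR_n = 0.75 × 82.24 × 3.181 = 196.2 kips.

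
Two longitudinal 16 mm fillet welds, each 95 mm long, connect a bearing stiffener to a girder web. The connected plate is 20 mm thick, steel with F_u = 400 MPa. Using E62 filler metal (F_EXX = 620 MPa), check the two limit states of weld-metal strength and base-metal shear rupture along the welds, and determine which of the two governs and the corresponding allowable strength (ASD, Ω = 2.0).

t_e = 0.707 × 16 = 11.31 mm; L = 190 mm.
Weld metal: R_n/Ω = (1/2.0) × 0.6 × 620 × 11.31 × 190 × 10⁻³ = 399.8 kN.
Base metal (shear rupture): R_n/Ω = (1/2.0) × 0.6 × 400 × 20 × 190 × 10⁻³ = 456 kN.
Governing: weld metal.

R_n/Ω ≈ 400 kN (weld metal governs)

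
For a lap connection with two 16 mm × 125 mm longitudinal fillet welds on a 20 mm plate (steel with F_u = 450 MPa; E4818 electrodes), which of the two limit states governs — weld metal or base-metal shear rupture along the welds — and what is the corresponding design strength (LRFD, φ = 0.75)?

E48XX → F_EXX = 480 MPa.
t_e = 0.707 × 16 = 11.31 mm; L = 250 mm.
Weld metal: φR_n = 0.75 × 0.6 × 480 × 11.31 × 250 × 10⁻³ = 610.8 kN.
Base metal (shear rupture): φR_n = 0.75 × 0.6 × 450 × 20 × 250 × 10⁻³ = 1012 kN.
Governing: weld metal.

φR_n ≈ 611 kN (weld metal governs)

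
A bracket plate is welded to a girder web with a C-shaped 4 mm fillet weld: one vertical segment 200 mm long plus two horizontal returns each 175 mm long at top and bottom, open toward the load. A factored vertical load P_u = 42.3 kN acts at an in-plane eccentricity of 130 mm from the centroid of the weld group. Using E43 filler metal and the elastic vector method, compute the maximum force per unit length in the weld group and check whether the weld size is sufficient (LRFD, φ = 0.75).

f_max ≈ 207 N/mm; adequate

E43XX → F_EXX = 430 MPa.
Total weld length L_w = 550 mm. Treat welds as unit-width lines.
Centroid: x̄ = 2×175×87.5 / 550 = 55.68 mm from the vertical weld.
Polar moment about centroid: J = I_x + I_y = [200³/12 + 2×175×100²] + [200×55.68² + 2(175³/12 + 175×31.82²)] = 6034000 mm³.
Direct shear f_v = P/L_w = 42.3×10³ / 550 = 76.91 N/mm (vertical).
Torsion M = P·e = 42.3×10³ × 130 = 5499000 N·mm.
Critical point at (x, y) = (119.3, 100) from centroid. f_tx = M·y/J = 91.13 N/mm; f_ty = M·x/J = 108.7 N/mm.
Resultant f_max = √[f_tx² + (f_v + f_ty)²] = √[91.13² + (76.91 + 108.7)²] = 206.8 N/mm.
Capacity per unit length: φr_n = 0.75 × 0.6 × 430 × (0.707 × 4) = 547.2 N/mm.
206.8 ≤ 547.2 → adequate.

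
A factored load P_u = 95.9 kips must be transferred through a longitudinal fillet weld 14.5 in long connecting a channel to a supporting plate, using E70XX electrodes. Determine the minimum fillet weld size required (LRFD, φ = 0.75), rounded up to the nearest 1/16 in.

w = 5/16 in

E70XX → F_EXX = 70 ksi.
Total weld length L = 14.5 in.
Required throat t_e = P_u / (φ × 0.6 F_EXX × L) = 95.9 / (0.75 × 0.6 × 70 × 14.5) = 0.21 in.
Required leg w = t_e / 0.707 = 0.297 in → use 5/16 in.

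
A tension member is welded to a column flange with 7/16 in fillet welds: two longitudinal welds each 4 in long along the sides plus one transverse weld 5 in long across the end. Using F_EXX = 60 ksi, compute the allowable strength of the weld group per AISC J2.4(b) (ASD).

R_n/Ω ≈ 79.6 kip

t_e = 0.707 × 0.4375 = 0.3093 in.
R_nwl = 0.6 × 60 × 0.3093 × 8 = 89.08 kip (longitudinal, 2 welds).
R_nwt = 0.6 × 60 × 0.3093 × 5 = 55.68 kip (transverse, base value).
(i) R_nwl + R_nwt = 144.8 kip; (ii) 0.85 R_nwl + 1.5 R_nwt = 159.2 kip.
R_n = max = 159.2 kip [governs: (ii)]; R_n/Ω = 79.62 kip.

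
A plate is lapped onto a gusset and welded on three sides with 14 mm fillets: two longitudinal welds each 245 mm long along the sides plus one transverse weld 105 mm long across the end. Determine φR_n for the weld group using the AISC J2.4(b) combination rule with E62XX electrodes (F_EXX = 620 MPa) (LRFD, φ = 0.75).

t_e = 0.707 × 14 = 9.898 mm.
R_nwl = 0.6 × 620 × 9.898 × 490 × 10⁻³ = 1804 kN (longitudinal, 2 welds).
R_nwt = 0.6 × 620 × 9.898 × 105 × 10⁻³ = 386.6 kN (transverse, base value).
(i) R_nwl + R_nwt = 2191 kN; (ii) 0.85 R_nwl + 1.5 R_nwt = 2114 kN.
R_n = max = 2191 kN [governs: (i)]; φR_n = 1643 kN.

φR_n ≈ 1640 kN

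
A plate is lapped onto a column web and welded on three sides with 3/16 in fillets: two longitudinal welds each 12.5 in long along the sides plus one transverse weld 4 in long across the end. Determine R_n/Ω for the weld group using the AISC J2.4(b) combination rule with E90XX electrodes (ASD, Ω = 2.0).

E90XX → F_EXX = 90 ksi.
t_e = 0.707 × 0.1875 = 0.1326 in.
R_nwl = 0.6 × 90 × 0.1326 × 25 = 179 kips (longitudinal, 2 welds).
R_nwt = 0.6 × 90 × 0.1326 × 4 = 28.63 kips (transverse, base value).
(i) R_nwl + R_nwt = 207.6 kips; (ii) 0.85 R_nwl + 1.5 R_nwt = 195.1 kips.
R_n = max = 207.6 kips [governs: (i)]; R_n/Ω = 103.8 kips.

R_n/Ω ≈ 104 kips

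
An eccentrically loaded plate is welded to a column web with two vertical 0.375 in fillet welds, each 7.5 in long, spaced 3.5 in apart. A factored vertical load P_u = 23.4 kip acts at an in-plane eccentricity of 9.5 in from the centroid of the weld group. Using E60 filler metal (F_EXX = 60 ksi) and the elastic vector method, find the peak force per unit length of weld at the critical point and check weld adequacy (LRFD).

Total weld length L_w = 15 in. Treat welds as unit-width lines.
Polar moment about centroid: J = 2[d³/12 + d(b/2)²] = 2[7.5³/12 + 7.5×1.75²] = 116.2 in³.
Direct shear f_v = P/L_w = 23.4 / 15 = 1.56 kip/in (vertical).
Torsion M = P·e = 23.4 × 9.5 = 222.3 kip·in.
Critical point at (x, y) = (1.75, 3.75) from centroid. f_tx = M·y/J = 7.171 kip/in; f_ty = M·x/J = 3.346 kip/in.
Resultant f_max = √[f_tx² + (f_v + f_ty)²] = √[7.171² + (1.56 + 3.346)²] = 8.689 kip/in.
Capacity per unit length: φr_n = 0.75 × 0.6 × 60 × (0.707 × 0.375) = 7.158 kip/in.
8.689 > 7.158 → NOT adequate.

f_max ≈ 8.69 kip/in; NOT adequate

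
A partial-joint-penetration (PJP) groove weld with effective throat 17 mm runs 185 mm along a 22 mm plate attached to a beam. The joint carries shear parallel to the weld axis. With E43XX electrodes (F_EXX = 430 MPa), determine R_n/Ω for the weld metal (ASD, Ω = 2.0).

Effective throat (given) t_e = 17 mm.
A_we = 17 × 185 = 3145 mm².
F_nw = 0.6 F_EXX = 258 MPa.
R_n/Ω = (258 × 3145) / 2.0 × 10⁻³ = 405.7 kN.

R_n/Ω ≈ 406 kN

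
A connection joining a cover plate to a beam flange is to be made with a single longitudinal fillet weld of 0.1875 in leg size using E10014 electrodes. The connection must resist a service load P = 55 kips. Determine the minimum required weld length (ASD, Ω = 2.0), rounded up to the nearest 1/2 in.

E100XX → F_EXX = 100 ksi.
Throat t_e = 0.707 × 0.1875 = 0.1326 in.
r_n/Ω = (0.6 × 100 × 0.1326) / 2.0 = 3.977 kip/in.
L_req = P / (r_n/Ω) = 55 / 3.977 = 13.83 in total.
Round up → use L = 14 in.

L = 14 in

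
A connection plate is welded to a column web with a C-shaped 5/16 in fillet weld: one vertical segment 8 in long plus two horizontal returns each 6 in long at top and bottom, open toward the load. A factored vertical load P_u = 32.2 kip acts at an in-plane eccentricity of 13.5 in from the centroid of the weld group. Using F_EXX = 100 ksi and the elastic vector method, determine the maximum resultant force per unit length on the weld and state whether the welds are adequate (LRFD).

f_max ≈ 9.27 kip/in; adequate

Total weld length L_w = 20 in. Treat welds as unit-width lines.
Centroid: x̄ = 2×6×3 / 20 = 1.8 in from the vertical weld.
Polar moment about centroid: J = I_x + I_y = [8³/12 + 2×6×4²] + [8×1.8² + 2(6³/12 + 6×1.2²)] = 313.9 in³.
Direct shear f_v = P/L_w = 32.2 / 20 = 1.61 kip/in (vertical).
Torsion M = P·e = 32.2 × 13.5 = 434.7 kip·in.
Critical point at (x, y) = (4.2, 4) from centroid. f_tx = M·y/J = 5.54 kip/in; f_ty = M·x/J = 5.817 kip/in.
Resultant f_max = √[f_tx² + (f_v + f_ty)²] = √[5.54² + (1.61 + 5.817)²] = 9.266 kip/in.
Capacity per unit length: φr_n = 0.75 × 0.6 × 100 × (0.707 × 0.3125) = 9.942 kip/in.
9.266 ≤ 9.942 → adequate.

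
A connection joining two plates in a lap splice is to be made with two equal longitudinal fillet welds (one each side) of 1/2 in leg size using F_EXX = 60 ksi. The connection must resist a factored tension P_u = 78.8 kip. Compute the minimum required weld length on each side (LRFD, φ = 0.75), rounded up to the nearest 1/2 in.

Throat t_e = 0.707 × 0.5 = 0.3535 in.
φr_n = 0.75 × 0.6 × 60 × 0.3535 = 9.544 kip/in.
L_req = P_u / φr_n = 78.8 / 9.544 = 8.256 in total.
Per side: 8.256 / 2 = 4.128 in.
Round up → use L = 4.5 in on each side.

L = 4.5 in on each side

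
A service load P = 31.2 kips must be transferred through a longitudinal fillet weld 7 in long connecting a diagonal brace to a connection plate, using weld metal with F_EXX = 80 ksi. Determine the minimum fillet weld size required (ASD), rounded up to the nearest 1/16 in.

w = 5/16 in

Total weld length L = 7 in.
Required throat t_e = P × Ω / (0.6 F_EXX × L) = 31.2 × 2.0 / (0.6 × 80 × 7) = 0.1857 in.
Required leg w = t_e / 0.707 = 0.2627 in → use 5/16 in.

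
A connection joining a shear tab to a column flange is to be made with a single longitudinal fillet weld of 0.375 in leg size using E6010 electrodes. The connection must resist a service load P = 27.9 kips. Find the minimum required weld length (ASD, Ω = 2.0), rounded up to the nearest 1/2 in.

E60XX → F_EXX = 60 ksi.
Throat t_e = 0.707 × 0.375 = 0.2651 in.
r_n/Ω = (0.6 × 60 × 0.2651) / 2.0 = 4.772 kip/in.
L_req = P / (r_n/Ω) = 27.9 / 4.772 = 5.846 in total.
Round up → use L = 6 in.

L = 6 in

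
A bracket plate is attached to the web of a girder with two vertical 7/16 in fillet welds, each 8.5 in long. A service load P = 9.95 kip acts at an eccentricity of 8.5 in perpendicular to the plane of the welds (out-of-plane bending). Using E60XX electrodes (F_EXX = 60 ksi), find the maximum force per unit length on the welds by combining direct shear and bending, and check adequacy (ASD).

f_max ≈ 3.56 kip/in; adequate

L_w = 2 × 8.5 = 17 in; section modulus (unit throat) S = 2 × L²/6 = 24.08 in².
Direct shear f_v = P/L_w = 9.95/17 = 0.5853 kip/in.
Moment M = P × e = 9.95 × 8.5 = 84.575 kip·in; bending f_b = M/S = 3.512 kip/in.
f_max = √(f_v² + f_b²) = √(0.5853² + 3.512²) = 3.56 kip/in.
r_n/Ω = (1/2.0) × 0.6 × 60 × (0.707 × 0.4375) = 5.568 kip/in → adequate.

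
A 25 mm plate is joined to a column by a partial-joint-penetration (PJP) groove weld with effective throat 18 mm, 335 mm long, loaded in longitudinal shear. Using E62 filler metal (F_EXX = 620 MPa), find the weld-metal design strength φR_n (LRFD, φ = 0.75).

φR_n ≈ 1680 kN

Effective throat (given) t_e = 18 mm.
A_we = 18 × 335 = 6030 mm².
F_nw = 0.6 F_EXX = 372 MPa.
φR_n = 0.75 × 372 × 6030 × 10⁻³ = 1682 kN.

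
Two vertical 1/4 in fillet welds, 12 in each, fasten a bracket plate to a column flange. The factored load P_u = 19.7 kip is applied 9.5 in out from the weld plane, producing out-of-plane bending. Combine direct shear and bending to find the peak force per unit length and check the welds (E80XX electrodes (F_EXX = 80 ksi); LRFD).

f_max ≈ 3.98 kip/in; adequate

L_w = 2 × 12 = 24 in; section modulus (unit throat) S = 2 × L²/6 = 48 in².
Direct shear f_v = P/L_w = 19.7/24 = 0.8208 kip/in.
Moment M = P × e = 19.7 × 9.5 = 187.15 kip·in; bending f_b = M/S = 3.899 kip/in.
f_max = √(f_v² + f_b²) = √(0.8208² + 3.899²) = 3.984 kip/in.
φr_n = 0.75 × 0.6 × 80 × (0.707 × 0.25) = 6.363 kip/in → adequate.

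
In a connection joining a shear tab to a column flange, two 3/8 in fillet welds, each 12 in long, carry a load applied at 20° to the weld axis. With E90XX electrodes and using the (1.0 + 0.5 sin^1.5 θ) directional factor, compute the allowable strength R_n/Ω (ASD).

E90XX → F_EXX = 90 ksi.
t_e = 0.707 × 0.375 = 0.2651 in; A_we = 0.2651 × 24 = 6.363 in².
Directional factor: 1.0 + 0.5 sin^1.5(20°) = 1.1.
F_nw = 0.6 × 90 × 1.1 = 59.4 ksi.
R_n/Ω = (59.4 × 6.363) / 2.0 = 189 kip.

R_n/Ω ≈ 189 kip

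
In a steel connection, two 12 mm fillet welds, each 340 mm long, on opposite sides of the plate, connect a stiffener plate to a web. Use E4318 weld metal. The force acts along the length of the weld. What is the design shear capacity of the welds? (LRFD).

φR_n ≈ 1120 kN

E43XX → F_EXX = 430 MPa.
Effective throat t_e = 0.707 × 12 = 8.484 mm.
Total length L = 680 mm; A_we = 8.484 × 680 = 5769 mm².
F_nw = 0.6 F_EXX = 0.6 × 430 = 258 MPa.
φR_n = 0.75 × 258 × 5769 × 10⁻³ = 1116 kN.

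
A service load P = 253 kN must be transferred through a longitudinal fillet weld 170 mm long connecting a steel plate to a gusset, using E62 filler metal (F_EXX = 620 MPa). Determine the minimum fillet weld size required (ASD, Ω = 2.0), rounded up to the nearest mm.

Total weld length L = 170 mm.
Required throat t_e = P × Ω / (0.6 F_EXX × L) = 253 × 2.0 / (0.6 × 620 × 170 × 10⁻³) = 8.001 mm.
Required leg w = t_e / 0.707 = 11.32 mm → use 12 mm.

w = 12 mm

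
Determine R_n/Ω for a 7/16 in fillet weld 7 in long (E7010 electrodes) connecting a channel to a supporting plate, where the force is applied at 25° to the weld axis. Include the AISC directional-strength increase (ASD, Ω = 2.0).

E70XX → F_EXX = 70 ksi.
t_e = 0.707 × 0.4375 = 0.3093 in; A_we = 0.3093 × 7 = 2.165 in².
Directional factor: 1.0 + 0.5 sin^1.5(25°) = 1.137.
F_nw = 0.6 × 70 × 1.137 = 47.77 ksi.
R_n/Ω = (47.77 × 2.165) / 2.0 = 51.72 kip.

R_n/Ω ≈ 51.7 kip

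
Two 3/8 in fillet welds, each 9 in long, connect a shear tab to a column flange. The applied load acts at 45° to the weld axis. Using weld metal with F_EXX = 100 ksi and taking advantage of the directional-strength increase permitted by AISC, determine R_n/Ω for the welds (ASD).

t_e = 0.707 × 0.375 = 0.2651 in; A_we = 0.2651 × 18 = 4.772 in².
Directional factor: 1.0 + 0.5 sin^1.5(45°) = 1.297.
F_nw = 0.6 × 100 × 1.297 = 77.84 ksi.
R_n/Ω = (77.84 × 4.772) / 2.0 = 185.7 kips.

R_n/Ω ≈ 186 kips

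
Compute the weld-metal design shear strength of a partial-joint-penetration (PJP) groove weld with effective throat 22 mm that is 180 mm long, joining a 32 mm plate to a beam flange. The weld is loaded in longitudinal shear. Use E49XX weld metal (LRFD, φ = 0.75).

E49XX → F_EXX = 490 MPa.
Effective throat (given) t_e = 22 mm.
A_we = 22 × 180 = 3960 mm².
F_nw = 0.6 F_EXX = 294 MPa.
φR_n = 0.75 × 294 × 3960 × 10⁻³ = 873.2 kN.

φR_n ≈ 873 kN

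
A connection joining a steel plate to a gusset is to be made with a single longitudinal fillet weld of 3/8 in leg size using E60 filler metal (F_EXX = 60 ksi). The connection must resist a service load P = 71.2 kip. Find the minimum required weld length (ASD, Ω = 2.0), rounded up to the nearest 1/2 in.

Throat t_e = 0.707 × 0.375 = 0.2651 in.
r_n/Ω = (0.6 × 60 × 0.2651) / 2.0 = 4.772 kip/in.
L_req = P / (r_n/Ω) = 71.2 / 4.772 = 14.92 in total.
Round up → use L = 15 in.

L = 15 in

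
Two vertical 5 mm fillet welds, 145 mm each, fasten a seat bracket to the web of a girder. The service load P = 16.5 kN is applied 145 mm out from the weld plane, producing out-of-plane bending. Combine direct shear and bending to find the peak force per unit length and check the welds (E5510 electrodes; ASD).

f_max ≈ 346 N/mm; adequate

E55XX → F_EXX = 550 MPa.
L_w = 2 × 145 = 290 mm; section modulus (unit throat) S = 2 × L²/6 = 7008 mm².
Direct shear f_v = P/L_w = 16.5×10³/290 = 56.9 N/mm.
Moment M = P × e = 16.5×10³ × 145 = 2392500 N·mm; bending f_b = M/S = 341.4 N/mm.
f_max = √(f_v² + f_b²) = √(56.9² + 341.4²) = 346.1 N/mm.
r_n/Ω = (1/2.0) × 0.6 × 550 × (0.707 × 5) = 583.3 N/mm → adequate.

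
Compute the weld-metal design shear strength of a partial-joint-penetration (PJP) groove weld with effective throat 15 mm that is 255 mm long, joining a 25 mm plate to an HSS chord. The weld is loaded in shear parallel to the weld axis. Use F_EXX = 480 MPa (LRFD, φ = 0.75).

Effective throat (given) t_e = 15 mm.
A_we = 15 × 255 = 3825 mm².
F_nw = 0.6 F_EXX = 288 MPa.
φR_n = 0.75 × 288 × 3825 × 10⁻³ = 826.2 kN.

φR_n ≈ 826 kN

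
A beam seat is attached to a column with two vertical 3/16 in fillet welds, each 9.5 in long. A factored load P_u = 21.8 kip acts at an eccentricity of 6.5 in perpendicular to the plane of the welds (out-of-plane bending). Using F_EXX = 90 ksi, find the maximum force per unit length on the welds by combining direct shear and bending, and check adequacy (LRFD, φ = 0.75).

L_w = 2 × 9.5 = 19 in; section modulus (unit throat) S = 2 × L²/6 = 30.08 in².
Direct shear f_v = P/L_w = 21.8/19 = 1.147 kip/in.
Moment M = P × e = 21.8 × 6.5 = 141.7 kip·in; bending f_b = M/S = 4.71 kip/in.
f_max = √(f_v² + f_b²) = √(1.147² + 4.71²) = 4.848 kip/in.
φr_n = 0.75 × 0.6 × 90 × (0.707 × 0.1875) = 5.369 kip/in → adequate.

f_max ≈ 4.85 kip/in; adequate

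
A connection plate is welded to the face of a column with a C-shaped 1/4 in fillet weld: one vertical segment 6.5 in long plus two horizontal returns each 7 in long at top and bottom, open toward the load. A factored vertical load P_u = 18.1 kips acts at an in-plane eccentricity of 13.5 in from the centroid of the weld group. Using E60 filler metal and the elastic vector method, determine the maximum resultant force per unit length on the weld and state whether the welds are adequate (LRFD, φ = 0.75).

f_max ≈ 5.63 kip/in; NOT adequate

E60XX → F_EXX = 60 ksi.
Total weld length L_w = 20.5 in. Treat welds as unit-width lines.
Centroid: x̄ = 2×7×3.5 / 20.5 = 2.39 in from the vertical weld.
Polar moment about centroid: J = I_x + I_y = [6.5³/12 + 2×7×3.25²] + [6.5×2.39² + 2(7³/12 + 7×1.11²)] = 282.3 in³.
Direct shear f_v = P/L_w = 18.1 / 20.5 = 0.8829 kip/in (vertical).
Torsion M = P·e = 18.1 × 13.5 = 244.35 kip·in.
Critical point at (x, y) = (4.61, 3.25) from centroid. f_tx = M·y/J = 2.813 kip/in; f_ty = M·x/J = 3.99 kip/in.
Resultant f_max = √[f_tx² + (f_v + f_ty)²] = √[2.813² + (0.8829 + 3.99)²] = 5.627 kip/in.
Capacity per unit length: φr_n = 0.75 × 0.6 × 60 × (0.707 × 0.25) = 4.772 kip/in.
5.627 > 4.772 → NOT adequate.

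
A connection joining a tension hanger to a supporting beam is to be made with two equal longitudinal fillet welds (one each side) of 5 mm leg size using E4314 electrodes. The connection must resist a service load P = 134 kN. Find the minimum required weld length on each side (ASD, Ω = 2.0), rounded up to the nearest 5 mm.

E43XX → F_EXX = 430 MPa.
Throat t_e = 0.707 × 5 = 3.535 mm.
r_n/Ω = (0.6 × 430 × 3.535) / 2.0 = 456 N/mm = 0.456 kN/mm.
L_req = P / (r_n/Ω) = 134 / 0.456 = 293.8 mm total.
Per side: 293.8 / 2 = 146.9 mm.
Round up → use L = 150 mm on each side.

L = 150 mm on each side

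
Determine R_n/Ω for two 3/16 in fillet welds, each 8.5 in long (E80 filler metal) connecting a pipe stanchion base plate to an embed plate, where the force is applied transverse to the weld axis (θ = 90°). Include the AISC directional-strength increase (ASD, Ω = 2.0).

R_n/Ω ≈ 81.1 kip

E80XX → F_EXX = 80 ksi.
t_e = 0.707 × 0.1875 = 0.1326 in; A_we = 0.1326 × 17 = 2.254 in².
Directional factor: 1.0 + 0.5 sin^1.5(90°) = 1.5.
F_nw = 0.6 × 80 × 1.5 = 72 ksi.
R_n/Ω = (72 × 2.254) / 2.0 = 81.13 kip.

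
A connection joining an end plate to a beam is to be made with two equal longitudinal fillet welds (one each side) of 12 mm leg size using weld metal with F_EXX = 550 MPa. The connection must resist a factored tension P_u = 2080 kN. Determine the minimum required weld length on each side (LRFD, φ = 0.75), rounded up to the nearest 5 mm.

Throat t_e = 0.707 × 12 = 8.484 mm.
φr_n = 0.75 × 0.6 × 550 × 8.484 × 10⁻³ = 2.1 kN/mm.
L_req = P_u / φr_n = 2080 / 2.1 = 990.6 mm total.
Per side: 990.6 / 2 = 495.3 mm.
Round up → use L = 500 mm on each side.

L = 500 mm on each side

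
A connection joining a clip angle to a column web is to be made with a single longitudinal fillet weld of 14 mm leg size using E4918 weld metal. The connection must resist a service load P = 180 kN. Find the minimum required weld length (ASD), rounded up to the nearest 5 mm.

E49XX → F_EXX = 490 MPa.
Throat t_e = 0.707 × 14 = 9.898 mm.
r_n/Ω = (0.6 × 490 × 9.898) / 2.0 = 1455 N/mm = 1.455 kN/mm.
L_req = P / (r_n/Ω) = 180 / 1.455 = 123.7 mm total.
Round up → use L = 125 mm.

L = 125 mm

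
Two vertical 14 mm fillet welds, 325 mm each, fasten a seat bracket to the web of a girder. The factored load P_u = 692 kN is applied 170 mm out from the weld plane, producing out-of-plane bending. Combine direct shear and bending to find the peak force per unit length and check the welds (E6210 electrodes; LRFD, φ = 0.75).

f_max ≈ 3510 N/mm; NOT adequate

E62XX → F_EXX = 620 MPa.
L_w = 2 × 325 = 650 mm; section modulus (unit throat) S = 2 × L²/6 = 35210 mm².
Direct shear f_v = P/L_w = 692×10³/650 = 1065 N/mm.
Moment M = P × e = 692×10³ × 170 = 117640000 N·mm; bending f_b = M/S = 3341 N/mm.
f_max = √(f_v² + f_b²) = √(1065² + 3341²) = 3507 N/mm.
φr_n = 0.75 × 0.6 × 620 × (0.707 × 14) = 2762 N/mm → NOT adequate.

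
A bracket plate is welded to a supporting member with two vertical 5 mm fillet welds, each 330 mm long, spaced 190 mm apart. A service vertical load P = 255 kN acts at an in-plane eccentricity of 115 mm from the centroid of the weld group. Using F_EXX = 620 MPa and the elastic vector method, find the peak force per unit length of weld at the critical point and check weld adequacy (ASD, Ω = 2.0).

Total weld length L_w = 660 mm. Treat welds as unit-width lines.
Polar moment about centroid: J = 2[d³/12 + d(b/2)²] = 2[330³/12 + 330×95²] = 11950000 mm³.
Direct shear f_v = P/L_w = 255×10³ / 660 = 386.4 N/mm (vertical).
Torsion M = P·e = 255×10³ × 115 = 29325000 N·mm.
Critical point at (x, y) = (95, 165) from centroid. f_tx = M·y/J = 405 N/mm; f_ty = M·x/J = 233.2 N/mm.
Resultant f_max = √[f_tx² + (f_v + f_ty)²] = √[405² + (386.4 + 233.2)²] = 740.2 N/mm.
Capacity per unit length: r_n/Ω = (1/2.0) × 0.6 × 620 × (0.707 × 5) = 657.5 N/mm.
740.2 > 657.5 → NOT adequate.

f_max ≈ 740 N/mm; NOT adequate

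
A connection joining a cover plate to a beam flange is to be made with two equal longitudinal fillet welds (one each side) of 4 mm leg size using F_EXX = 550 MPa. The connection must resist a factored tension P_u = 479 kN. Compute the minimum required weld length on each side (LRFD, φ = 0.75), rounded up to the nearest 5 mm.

L = 345 mm on each side

Throat t_e = 0.707 × 4 = 2.828 mm.
φr_n = 0.75 × 0.6 × 550 × 2.828 × 10⁻³ = 0.6999 kN/mm.
L_req = P_u / φr_n = 479 / 0.6999 = 684.4 mm total.
Per side: 684.4 / 2 = 342.2 mm.
Round up → use L = 345 mm on each side.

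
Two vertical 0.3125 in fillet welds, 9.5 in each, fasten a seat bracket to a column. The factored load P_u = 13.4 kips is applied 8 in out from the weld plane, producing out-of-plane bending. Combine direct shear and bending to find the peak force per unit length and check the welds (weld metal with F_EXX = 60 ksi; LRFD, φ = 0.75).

f_max ≈ 3.63 kip/in; adequate

L_w = 2 × 9.5 = 19 in; section modulus (unit throat) S = 2 × L²/6 = 30.08 in².
Direct shear f_v = P/L_w = 13.4/19 = 0.7053 kip/in.
Moment M = P × e = 13.4 × 8 = 107.2 kip·in; bending f_b = M/S = 3.563 kip/in.
f_max = √(f_v² + f_b²) = √(0.7053² + 3.563²) = 3.633 kip/in.
φr_n = 0.75 × 0.6 × 60 × (0.707 × 0.3125) = 5.965 kip/in → adequate.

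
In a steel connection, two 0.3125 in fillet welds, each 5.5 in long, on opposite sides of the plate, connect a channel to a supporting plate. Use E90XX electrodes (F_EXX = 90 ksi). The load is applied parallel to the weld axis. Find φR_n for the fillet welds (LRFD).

φR_n ≈ 98.4 kip

Effective throat t_e = 0.707 × 0.3125 = 0.2209 in.
Total length L = 11 in; A_we = 0.2209 × 11 = 2.43 in².
F_nw = 0.6 F_EXX = 0.6 × 90 = 54 ksi.
φR_n = 0.75 × 54 × 2.43 = 98.43 kip.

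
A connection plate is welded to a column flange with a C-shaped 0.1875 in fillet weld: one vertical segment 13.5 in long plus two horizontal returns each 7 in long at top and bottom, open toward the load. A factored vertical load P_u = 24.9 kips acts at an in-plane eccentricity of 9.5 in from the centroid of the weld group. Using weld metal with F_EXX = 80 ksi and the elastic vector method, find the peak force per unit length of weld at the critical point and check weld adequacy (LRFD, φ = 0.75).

Total weld length L_w = 27.5 in. Treat welds as unit-width lines.
Centroid: x̄ = 2×7×3.5 / 27.5 = 1.782 in from the vertical weld.
Polar moment about centroid: J = I_x + I_y = [13.5³/12 + 2×7×6.75²] + [13.5×1.782² + 2(7³/12 + 7×1.718²)] = 984.3 in³.
Direct shear f_v = P/L_w = 24.9 / 27.5 = 0.9055 kip/in (vertical).
Torsion M = P·e = 24.9 × 9.5 = 236.55 kip·in.
Critical point at (x, y) = (5.218, 6.75) from centroid. f_tx = M·y/J = 1.622 kip/in; f_ty = M·x/J = 1.254 kip/in.
Resultant f_max = √[f_tx² + (f_v + f_ty)²] = √[1.622² + (0.9055 + 1.254)²] = 2.701 kip/in.
Capacity per unit length: φr_n = 0.75 × 0.6 × 80 × (0.707 × 0.1875) = 4.772 kip/in.
2.701 ≤ 4.772 → adequate.

f_max ≈ 2.7 kip/in; adequate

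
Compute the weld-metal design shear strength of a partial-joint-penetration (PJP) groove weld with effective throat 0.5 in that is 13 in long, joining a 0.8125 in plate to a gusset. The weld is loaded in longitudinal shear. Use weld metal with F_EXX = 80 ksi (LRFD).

φR_n ≈ 234 kips

Effective throat (given) t_e = 0.5 in.
A_we = 0.5 × 13 = 6.5 in².
F_nw = 0.6 F_EXX = 48 ksi.
φR_n = 0.75 × 48 × 6.5 = 234 kips.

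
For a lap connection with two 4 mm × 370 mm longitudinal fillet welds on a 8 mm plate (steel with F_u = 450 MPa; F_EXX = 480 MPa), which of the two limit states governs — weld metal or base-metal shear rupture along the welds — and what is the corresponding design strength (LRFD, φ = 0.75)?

t_e = 0.707 × 4 = 2.828 mm; L = 740 mm.
Weld metal: φR_n = 0.75 × 0.6 × 480 × 2.828 × 740 × 10⁻³ = 452 kN.
Base metal (shear rupture): φR_n = 0.75 × 0.6 × 450 × 8 × 740 × 10⁻³ = 1199 kN.
Governing: weld metal.

φR_n ≈ 452 kN (weld metal governs)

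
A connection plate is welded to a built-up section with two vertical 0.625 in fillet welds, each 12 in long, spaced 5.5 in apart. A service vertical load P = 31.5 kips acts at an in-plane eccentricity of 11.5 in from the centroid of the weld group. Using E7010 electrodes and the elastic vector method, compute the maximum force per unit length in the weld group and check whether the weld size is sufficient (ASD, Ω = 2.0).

f_max ≈ 5.76 kip/in; adequate

E70XX → F_EXX = 70 ksi.
Total weld length L_w = 24 in. Treat welds as unit-width lines.
Polar moment about centroid: J = 2[d³/12 + d(b/2)²] = 2[12³/12 + 12×2.75²] = 469.5 in³.
Direct shear f_v = P/L_w = 31.5 / 24 = 1.312 kip/in (vertical).
Torsion M = P·e = 31.5 × 11.5 = 362.25 kip·in.
Critical point at (x, y) = (2.75, 6) from centroid. f_tx = M·y/J = 4.629 kip/in; f_ty = M·x/J = 2.122 kip/in.
Resultant f_max = √[f_tx² + (f_v + f_ty)²] = √[4.629² + (1.312 + 2.122)²] = 5.764 kip/in.
Capacity per unit length: r_n/Ω = (1/2.0) × 0.6 × 70 × (0.707 × 0.625) = 9.279 kip/in.
5.764 ≤ 9.279 → adequate.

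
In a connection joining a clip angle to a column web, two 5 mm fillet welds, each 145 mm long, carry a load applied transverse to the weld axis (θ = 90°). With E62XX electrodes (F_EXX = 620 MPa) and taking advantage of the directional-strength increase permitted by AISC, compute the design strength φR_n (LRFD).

t_e = 0.707 × 5 = 3.535 mm; A_we = 3.535 × 290 = 1025 mm².
Directional factor: 1.0 + 0.5 sin^1.5(90°) = 1.5.
F_nw = 0.6 × 620 × 1.5 = 558 MPa.
φR_n = 0.75 × 558 × 1025 × 10⁻³ = 429 kN.

φR_n ≈ 429 kN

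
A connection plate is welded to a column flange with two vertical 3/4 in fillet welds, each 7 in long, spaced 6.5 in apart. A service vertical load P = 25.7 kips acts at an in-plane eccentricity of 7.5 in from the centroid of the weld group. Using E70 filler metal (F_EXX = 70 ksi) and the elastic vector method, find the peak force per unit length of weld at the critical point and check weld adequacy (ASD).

f_max ≈ 5.89 kip/in; adequate

Total weld length L_w = 14 in. Treat welds as unit-width lines.
Polar moment about centroid: J = 2[d³/12 + d(b/2)²] = 2[7³/12 + 7×3.25²] = 205 in³.
Direct shear f_v = P/L_w = 25.7 / 14 = 1.836 kip/in (vertical).
Torsion M = P·e = 25.7 × 7.5 = 192.75 kip·in.
Critical point at (x, y) = (3.25, 3.5) from centroid. f_tx = M·y/J = 3.29 kip/in; f_ty = M·x/J = 3.055 kip/in.
Resultant f_max = √[f_tx² + (f_v + f_ty)²] = √[3.29² + (1.836 + 3.055)²] = 5.895 kip/in.
Capacity per unit length: r_n/Ω = (1/2.0) × 0.6 × 70 × (0.707 × 0.75) = 11.14 kip/in.
5.895 ≤ 11.14 → adequate.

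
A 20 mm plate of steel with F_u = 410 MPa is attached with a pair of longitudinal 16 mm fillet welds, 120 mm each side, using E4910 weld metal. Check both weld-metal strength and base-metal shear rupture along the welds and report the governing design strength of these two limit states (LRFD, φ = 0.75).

φR_n ≈ 599 kN (weld metal governs)

E49XX → F_EXX = 490 MPa.
t_e = 0.707 × 16 = 11.31 mm; L = 240 mm.
Weld metal: φR_n = 0.75 × 0.6 × 490 × 11.31 × 240 × 10⁻³ = 598.6 kN.
Base metal (shear rupture): φR_n = 0.75 × 0.6 × 410 × 20 × 240 × 10⁻³ = 885.6 kN.
Governing: weld metal.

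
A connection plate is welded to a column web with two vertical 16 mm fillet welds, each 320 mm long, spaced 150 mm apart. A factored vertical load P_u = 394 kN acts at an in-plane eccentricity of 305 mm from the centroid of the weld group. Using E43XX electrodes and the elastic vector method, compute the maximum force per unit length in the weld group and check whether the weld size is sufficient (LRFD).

E43XX → F_EXX = 430 MPa.
Total weld length L_w = 640 mm. Treat welds as unit-width lines.
Polar moment about centroid: J = 2[d³/12 + d(b/2)²] = 2[320³/12 + 320×75²] = 9061000 mm³.
Direct shear f_v = P/L_w = 394×10³ / 640 = 615.6 N/mm (vertical).
Torsion M = P·e = 394×10³ × 305 = 120170000 N·mm.
Critical point at (x, y) = (75, 160) from centroid. f_tx = M·y/J = 2122 N/mm; f_ty = M·x/J = 994.6 N/mm.
Resultant f_max = √[f_tx² + (f_v + f_ty)²] = √[2122² + (615.6 + 994.6)²] = 2664 N/mm.
Capacity per unit length: φr_n = 0.75 × 0.6 × 430 × (0.707 × 16) = 2189 N/mm.
2664 > 2189 → NOT adequate.

f_max ≈ 2660 N/mm; NOT adequate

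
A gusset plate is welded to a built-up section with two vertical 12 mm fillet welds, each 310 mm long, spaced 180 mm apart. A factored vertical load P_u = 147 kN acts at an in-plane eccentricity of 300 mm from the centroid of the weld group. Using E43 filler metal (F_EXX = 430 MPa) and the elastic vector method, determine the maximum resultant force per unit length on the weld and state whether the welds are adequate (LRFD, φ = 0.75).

Total weld length L_w = 620 mm. Treat welds as unit-width lines.
Polar moment about centroid: J = 2[d³/12 + d(b/2)²] = 2[310³/12 + 310×90²] = 9987000 mm³.
Direct shear f_v = P/L_w = 147×10³ / 620 = 237.1 N/mm (vertical).
Torsion M = P·e = 147×10³ × 300 = 44100000 N·mm.
Critical point at (x, y) = (90, 155) from centroid. f_tx = M·y/J = 684.4 N/mm; f_ty = M·x/J = 397.4 N/mm.
Resultant f_max = √[f_tx² + (f_v + f_ty)²] = √[684.4² + (237.1 + 397.4)²] = 933.3 N/mm.
Capacity per unit length: φr_n = 0.75 × 0.6 × 430 × (0.707 × 12) = 1642 N/mm.
933.3 ≤ 1642 → adequate.

f_max ≈ 933 N/mm; adequate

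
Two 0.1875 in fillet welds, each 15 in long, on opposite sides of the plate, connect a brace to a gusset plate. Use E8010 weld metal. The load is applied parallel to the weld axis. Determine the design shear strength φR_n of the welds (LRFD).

φR_n ≈ 143 kip

E80XX → F_EXX = 80 ksi.
Effective throat t_e = 0.707 × 0.1875 = 0.1326 in.
Total length L = 30 in; A_we = 0.1326 × 30 = 3.977 in².
F_nw = 0.6 F_EXX = 0.6 × 80 = 48 ksi.
φR_n = 0.75 × 48 × 3.977 = 143.2 kip.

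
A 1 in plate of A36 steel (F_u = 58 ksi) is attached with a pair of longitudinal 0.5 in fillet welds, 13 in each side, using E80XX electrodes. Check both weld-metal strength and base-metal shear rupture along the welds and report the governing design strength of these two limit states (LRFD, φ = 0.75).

E80XX → F_EXX = 80 ksi.
t_e = 0.707 × 0.5 = 0.3535 in; L = 26 in.
Weld metal: φR_n = 0.75 × 0.6 × 80 × 0.3535 × 26 = 330.9 kips.
Base metal (shear rupture): φR_n = 0.75 × 0.6 × 58 × 1 × 26 = 678.6 kips.
Governing: weld metal.

φR_n ≈ 331 kips (weld metal governs)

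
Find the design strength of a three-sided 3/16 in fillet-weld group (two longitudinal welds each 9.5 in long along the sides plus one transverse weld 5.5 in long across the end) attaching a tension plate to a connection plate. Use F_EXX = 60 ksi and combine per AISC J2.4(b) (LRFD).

t_e = 0.707 × 0.1875 = 0.1326 in.
R_nwl = 0.6 × 60 × 0.1326 × 19 = 90.67 kips (longitudinal, 2 welds).
R_nwt = 0.6 × 60 × 0.1326 × 5.5 = 26.25 kips (transverse, base value).
(i) R_nwl + R_nwt = 116.9 kips; (ii) 0.85 R_nwl + 1.5 R_nwt = 116.4 kips.
R_n = max = 116.9 kips [governs: (i)]; φR_n = 87.69 kips.

φR_n ≈ 87.7 kips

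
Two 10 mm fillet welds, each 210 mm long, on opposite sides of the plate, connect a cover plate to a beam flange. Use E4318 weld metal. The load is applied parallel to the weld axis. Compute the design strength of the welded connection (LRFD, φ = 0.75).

E43XX → F_EXX = 430 MPa.
Effective throat t_e = 0.707 × 10 = 7.07 mm.
Total length L = 420 mm; A_we = 7.07 × 420 = 2969 mm².
F_nw = 0.6 F_EXX = 0.6 × 430 = 258 MPa.
φR_n = 0.75 × 258 × 2969 × 10⁻³ = 574.6 kN.

φR_n ≈ 575 kN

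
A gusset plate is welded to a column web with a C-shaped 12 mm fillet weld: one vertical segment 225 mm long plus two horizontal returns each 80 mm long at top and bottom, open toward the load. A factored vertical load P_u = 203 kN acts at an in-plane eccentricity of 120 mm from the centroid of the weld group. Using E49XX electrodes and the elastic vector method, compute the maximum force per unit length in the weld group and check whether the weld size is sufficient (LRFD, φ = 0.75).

f_max ≈ 1320 N/mm; adequate

E49XX → F_EXX = 490 MPa.
Total weld length L_w = 385 mm. Treat welds as unit-width lines.
Centroid: x̄ = 2×80×40 / 385 = 16.62 mm from the vertical weld.
Polar moment about centroid: J = I_x + I_y = [225³/12 + 2×80×112.5²] + [225×16.62² + 2(80³/12 + 80×23.38²)] = 3209000 mm³.
Direct shear f_v = P/L_w = 203×10³ / 385 = 527.3 N/mm (vertical).
Torsion M = P·e = 203×10³ × 120 = 24360000 N·mm.
Critical point at (x, y) = (63.38, 112.5) from centroid. f_tx = M·y/J = 854 N/mm; f_ty = M·x/J = 481.1 N/mm.
Resultant f_max = √[f_tx² + (f_v + f_ty)²] = √[854² + (527.3 + 481.1)²] = 1321 N/mm.
Capacity per unit length: φr_n = 0.75 × 0.6 × 490 × (0.707 × 12) = 1871 N/mm.
1321 ≤ 1871 → adequate.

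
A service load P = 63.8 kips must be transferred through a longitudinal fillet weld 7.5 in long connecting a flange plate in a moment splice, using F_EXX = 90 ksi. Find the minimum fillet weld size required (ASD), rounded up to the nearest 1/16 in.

Total weld length L = 7.5 in.
Required throat t_e = P × Ω / (0.6 F_EXX × L) = 63.8 × 2.0 / (0.6 × 90 × 7.5) = 0.3151 in.
Required leg w = t_e / 0.707 = 0.4456 in → use 1/2 in.

w = 1/2 in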